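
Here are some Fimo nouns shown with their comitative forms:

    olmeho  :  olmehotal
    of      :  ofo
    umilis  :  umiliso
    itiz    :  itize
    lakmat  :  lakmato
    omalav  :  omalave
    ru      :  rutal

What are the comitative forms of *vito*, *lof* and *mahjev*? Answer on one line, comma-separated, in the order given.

vitotal, lofo, mahjeve

Looking at the final sound of each stem: -o when the stem ends in a voiceless consonant (*of*, *umilis*, *lakmat*); -e when the stem ends in a voiced consonant (*itiz*, *omalav*); -tal when the stem ends in a vowel (*olmeho*, *ru*).
The final sound of *vito* is /o/, which is a vowel, so the suffix is -tal, giving *vitotal*.
The final sound of *lof* is /f/, which is a voiceless consonant, so the suffix is -o, giving *lofo*.
*mahjev*: final sound = /v/, a voiced consonant → -e → *mahjeve*.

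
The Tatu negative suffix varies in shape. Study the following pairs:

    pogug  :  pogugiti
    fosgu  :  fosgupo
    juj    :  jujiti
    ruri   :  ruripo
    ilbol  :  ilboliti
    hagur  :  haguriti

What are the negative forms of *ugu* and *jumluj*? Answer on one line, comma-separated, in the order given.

The pattern is consonant vs. vowel: -iti when the stem ends in a consonant (*pogug*, *juj*, *ilbol*, *hagur*); -po when the stem ends in a vowel (*fosgu*, *ruri*).
*ugu*: final sound = /u/, a vowel → -po → *ugupo*.
*jumluj* — final sound /j/ (a consonant) → -iti → *jumlujiti*.

ugupo, jumlujiti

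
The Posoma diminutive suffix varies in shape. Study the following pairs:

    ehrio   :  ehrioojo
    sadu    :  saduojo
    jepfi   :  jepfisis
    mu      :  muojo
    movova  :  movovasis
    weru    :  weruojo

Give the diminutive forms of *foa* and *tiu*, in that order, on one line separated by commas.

foasis, tiuojo

The pattern is rounding harmony: -ojo when the last vowel of the stem is a rounded vowel (*ehrio*, *sadu*, *mu*, *weru*); -sis when the last vowel of the stem is an unrounded vowel (*jepfi*, *movova*).
The last vowel of *foa* is /a/, which is an unrounded vowel, so the suffix is -sis, giving *foasis*.
Since the last vowel of *tiu* is /u/ (a rounded vowel), it takes -ojo, giving *tiuojo*.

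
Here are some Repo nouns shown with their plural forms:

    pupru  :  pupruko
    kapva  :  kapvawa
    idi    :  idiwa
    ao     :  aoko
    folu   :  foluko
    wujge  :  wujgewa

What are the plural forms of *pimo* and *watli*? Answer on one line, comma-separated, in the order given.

pimoko, watliwa

Looking at the last vowel of each stem: -ko when the last vowel of the stem is a rounded vowel (*pupru*, *ao*, *folu*); -wa when the last vowel of the stem is an unrounded vowel (*kapva*, *idi*, *wujge*).
*pimo*: last vowel = /o/, a rounded vowel → -ko → *pimoko*.
*watli*: last vowel = /i/, an unrounded vowel → -wa → *watliwa*.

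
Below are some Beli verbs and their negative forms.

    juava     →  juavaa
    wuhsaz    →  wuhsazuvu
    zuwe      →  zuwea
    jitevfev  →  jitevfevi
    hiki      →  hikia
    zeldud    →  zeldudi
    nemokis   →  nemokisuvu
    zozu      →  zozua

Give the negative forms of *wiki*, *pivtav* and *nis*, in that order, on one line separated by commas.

wikia, pivtavi, nisuvu

The alternation tracks the final sound of the stem — -uvu when the stem ends in a sibilant (*wuhsaz*, *nemokis*); -i when the stem ends in a non-sibilant consonant (*jitevfev*, *zeldud*); -a when the stem ends in a vowel (*juava*, *zuwe*, *hiki*, *zozu*).
*wiki* — final sound /i/ (a vowel) → -a → *wikia*.
Since the final sound of *pivtav* is /v/ (a non-sibilant consonant), it takes -i, giving *pivtavi*.
Since the final sound of *nis* is /s/ (a sibilant), it takes -uvu, giving *nisuvu*.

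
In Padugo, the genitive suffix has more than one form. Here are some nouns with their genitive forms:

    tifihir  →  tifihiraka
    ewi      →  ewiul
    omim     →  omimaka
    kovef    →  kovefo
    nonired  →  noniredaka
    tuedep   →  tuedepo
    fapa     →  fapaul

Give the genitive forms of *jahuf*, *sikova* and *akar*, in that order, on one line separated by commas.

jahufo, sikovaul, akaraka

Looking at the final sound of each stem: -o when the stem ends in a voiceless consonant (*kovef*, *tuedep*); -aka when the stem ends in a voiced consonant (*tifihir*, *omim*, *nonired*); -ul when the stem ends in a vowel (*ewi*, *fapa*).
*jahuf*: final sound = /f/, a voiceless consonant → -o → *jahufo*.
Since the final sound of *sikova* is /a/ (a vowel), it takes -ul, giving *sikovaul*.
*akar* — final sound /r/ (a voiced consonant) → -aka → *akaraka*.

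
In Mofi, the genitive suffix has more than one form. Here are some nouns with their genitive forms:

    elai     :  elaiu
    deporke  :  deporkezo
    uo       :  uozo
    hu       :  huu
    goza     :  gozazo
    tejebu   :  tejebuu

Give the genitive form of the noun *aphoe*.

aphoezo

The suffix is conditioned by the last vowel: -u when the last vowel of the stem is a high vowel (*elai*, *hu*, *tejebu*); -zo when the last vowel of the stem is a non-high vowel (*deporke*, *uo*, *goza*).
Since the last vowel of *aphoe* is /e/ (a non-high vowel), it takes -zo, giving *aphoezo*.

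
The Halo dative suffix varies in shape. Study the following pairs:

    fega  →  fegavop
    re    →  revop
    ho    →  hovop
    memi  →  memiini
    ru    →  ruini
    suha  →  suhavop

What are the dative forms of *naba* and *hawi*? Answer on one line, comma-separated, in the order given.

nabavop, hawiini

The pattern is height harmony: -ini when the last vowel of the stem is a high vowel (*memi*, *ru*); -vop when the last vowel of the stem is a non-high vowel (*fega*, *re*, *ho*, *suha*).
*naba*: last vowel = /a/, a non-high vowel → -vop → *nabavop*.
*hawi*: last vowel = /i/, a high vowel → -ini → *hawiini*.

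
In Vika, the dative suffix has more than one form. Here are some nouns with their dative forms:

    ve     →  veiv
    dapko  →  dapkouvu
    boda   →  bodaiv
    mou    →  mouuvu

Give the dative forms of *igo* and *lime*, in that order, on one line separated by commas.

The pattern is rounding harmony: -uvu when the last vowel of the stem is a rounded vowel (*dapko*, *mou*); -iv when the last vowel of the stem is an unrounded vowel (*ve*, *boda*).
The last vowel of *igo* is /o/, which is a rounded vowel, so the suffix is -uvu, giving *igouvu*.
*lime*: last vowel = /e/, an unrounded vowel → -iv → *limeiv*.

igouvu, limeiv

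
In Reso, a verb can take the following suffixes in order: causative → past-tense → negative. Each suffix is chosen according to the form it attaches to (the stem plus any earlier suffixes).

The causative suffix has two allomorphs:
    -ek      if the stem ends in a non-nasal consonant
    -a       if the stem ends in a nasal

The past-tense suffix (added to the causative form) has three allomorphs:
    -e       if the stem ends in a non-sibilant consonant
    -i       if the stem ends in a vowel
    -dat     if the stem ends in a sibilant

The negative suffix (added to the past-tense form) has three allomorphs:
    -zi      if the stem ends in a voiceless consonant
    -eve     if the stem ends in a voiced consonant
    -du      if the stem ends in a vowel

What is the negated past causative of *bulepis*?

The final consonant of *bulepis* is /s/, which is non-nasal, so the causative suffix is -ek, giving *bulepisek*.
The causative form *bulepisek* — final sound /k/ (a non-sibilant consonant) → -e → *bulepiseke*.
The past-tense form *bulepiseke*: final sound = /e/, a vowel → -du → *bulepisekedu*.

bulepisekedu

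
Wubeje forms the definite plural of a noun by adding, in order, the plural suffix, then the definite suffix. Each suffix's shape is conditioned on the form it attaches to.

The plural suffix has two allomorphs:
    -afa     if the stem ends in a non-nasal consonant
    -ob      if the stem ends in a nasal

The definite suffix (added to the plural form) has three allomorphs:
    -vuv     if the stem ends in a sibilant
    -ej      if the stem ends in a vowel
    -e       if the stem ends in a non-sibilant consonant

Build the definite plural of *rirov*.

rirovafaej

The final consonant of *rirov* is /v/, which is non-nasal, so the plural suffix is -afa, giving *rirovafa*.
The plural form *rirovafa*: final sound = /a/, a vowel → -ej → *rirovafaej*.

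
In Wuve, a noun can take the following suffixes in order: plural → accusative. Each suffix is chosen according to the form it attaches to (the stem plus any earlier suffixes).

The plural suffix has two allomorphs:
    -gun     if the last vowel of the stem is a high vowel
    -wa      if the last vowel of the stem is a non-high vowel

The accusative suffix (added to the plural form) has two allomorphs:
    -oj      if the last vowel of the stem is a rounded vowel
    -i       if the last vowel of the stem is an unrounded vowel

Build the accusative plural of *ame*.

*ame* — last vowel /e/ (a non-high vowel) → -wa → *amewa*.
The plural form *amewa*: last vowel = /a/, an unrounded vowel → -i → *amewai*.

amewai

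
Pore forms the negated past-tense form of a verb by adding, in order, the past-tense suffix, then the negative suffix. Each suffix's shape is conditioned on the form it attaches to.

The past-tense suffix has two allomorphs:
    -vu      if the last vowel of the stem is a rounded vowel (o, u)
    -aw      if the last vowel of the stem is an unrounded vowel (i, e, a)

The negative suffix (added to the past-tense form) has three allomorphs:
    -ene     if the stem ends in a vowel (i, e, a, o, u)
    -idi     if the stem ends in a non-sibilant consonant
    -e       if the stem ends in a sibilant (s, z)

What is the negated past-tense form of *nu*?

nuvuene

The last vowel of *nu* is /u/, which is a rounded vowel, so the past-tense suffix is -vu, giving *nuvu*.
The final sound of the past-tense form *nuvu* is /u/, which is a vowel, so the negative suffix is -ene, giving *nuvuene*.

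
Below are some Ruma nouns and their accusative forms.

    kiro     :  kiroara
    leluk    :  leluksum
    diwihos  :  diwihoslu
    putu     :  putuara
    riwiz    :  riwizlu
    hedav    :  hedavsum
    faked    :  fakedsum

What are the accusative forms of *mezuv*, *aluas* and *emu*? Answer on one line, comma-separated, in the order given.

mezuvsum, aluaslu, emuara

The suffix is conditioned by the final sound: -lu when the stem ends in a sibilant (*diwihos*, *riwiz*); -sum when the stem ends in a non-sibilant consonant (*leluk*, *hedav*, *faked*); -ara when the stem ends in a vowel (*kiro*, *putu*).
*mezuv* — final sound /v/ (a non-sibilant consonant) → -sum → *mezuvsum*.
The final sound of *aluas* is /s/, which is a sibilant, so the suffix is -lu, giving *aluaslu*.
*emu* — final sound /u/ (a vowel) → -ara → *emuara*.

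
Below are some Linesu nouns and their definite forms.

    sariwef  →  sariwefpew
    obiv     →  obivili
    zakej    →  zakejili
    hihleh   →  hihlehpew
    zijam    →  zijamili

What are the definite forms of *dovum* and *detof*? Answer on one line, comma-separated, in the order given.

The suffix is conditioned by the final consonant: -pew when the stem ends in a voiceless consonant (*sariwef*, *hihleh*); -ili when the stem ends in a voiced consonant (*obiv*, *zakej*, *zijam*).
Since the final consonant of *dovum* is /m/ (voiced), it takes -ili, giving *dovumili*.
*detof* — final consonant /f/ (voiceless) → -pew → *detofpew*.

dovumili, detofpew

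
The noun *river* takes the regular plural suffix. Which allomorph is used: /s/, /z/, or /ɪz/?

The stem *river* ends in a voiced non-sibilant sound.
The plural suffix surfaces as /ɪz/ after sibilants, /s/ after other voiceless consonants, and /z/ after other voiced sounds.
So the plural -s on *river* is pronounced /z/.

/z/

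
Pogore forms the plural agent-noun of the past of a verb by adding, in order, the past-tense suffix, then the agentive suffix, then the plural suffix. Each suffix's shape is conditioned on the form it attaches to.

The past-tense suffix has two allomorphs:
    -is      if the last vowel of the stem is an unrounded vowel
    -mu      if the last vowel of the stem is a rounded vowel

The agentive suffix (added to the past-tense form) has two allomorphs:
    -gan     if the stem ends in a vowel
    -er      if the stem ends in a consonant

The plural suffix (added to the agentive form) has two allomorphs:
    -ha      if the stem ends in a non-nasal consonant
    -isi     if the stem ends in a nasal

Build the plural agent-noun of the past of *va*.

vaiserha

*va* — last vowel /a/ (an unrounded vowel) → -is → *vais*.
Since the final sound of the past-tense form *vais* is /s/ (a consonant), it takes -er, giving *vaiser*.
The final consonant of the agentive form *vaiser* is /r/, which is non-nasal, so the plural suffix is -ha, giving *vaiserha*.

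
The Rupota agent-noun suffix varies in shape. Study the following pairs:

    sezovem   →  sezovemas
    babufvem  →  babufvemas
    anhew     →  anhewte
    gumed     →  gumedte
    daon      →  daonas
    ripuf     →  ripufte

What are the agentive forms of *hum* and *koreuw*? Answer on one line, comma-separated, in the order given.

The suffix is conditioned by the final consonant: -as when the stem ends in a nasal (*sezovem*, *babufvem*, *daon*); -te when the stem ends in a non-nasal consonant (*anhew*, *gumed*, *ripuf*).
*hum* — final consonant /m/ (a nasal) → -as → *humas*.
The final consonant of *koreuw* is /w/, which is non-nasal, so the suffix is -te, giving *koreuwte*.

humas, koreuwte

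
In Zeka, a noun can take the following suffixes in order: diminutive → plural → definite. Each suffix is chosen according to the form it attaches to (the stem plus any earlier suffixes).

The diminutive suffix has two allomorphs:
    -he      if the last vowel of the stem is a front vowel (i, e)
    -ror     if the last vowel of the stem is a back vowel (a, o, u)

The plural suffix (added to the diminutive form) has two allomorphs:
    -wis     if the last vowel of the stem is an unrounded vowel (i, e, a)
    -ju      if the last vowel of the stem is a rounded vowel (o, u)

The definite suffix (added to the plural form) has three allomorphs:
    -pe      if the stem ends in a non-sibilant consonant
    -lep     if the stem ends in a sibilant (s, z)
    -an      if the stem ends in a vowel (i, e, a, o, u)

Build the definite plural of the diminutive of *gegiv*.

Since the last vowel of *gegiv* is /i/ (a front vowel), it takes -he, giving *gegivhe*.
Since the last vowel of the diminutive form *gegivhe* is /e/ (an unrounded vowel), it takes -wis, giving *gegivhewis*.
Since the final sound of the plural form *gegivhewis* is /s/ (a sibilant), it takes -lep, giving *gegivhewislep*.

gegivhewislep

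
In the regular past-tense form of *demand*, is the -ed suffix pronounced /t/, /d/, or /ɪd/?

The stem *demand* ends in /t/ or /d/.
The -ed suffix is realized as /ɪd/ after /t, d/; as /t/ after other voiceless consonants; and as /d/ after other voiced sounds.
So -ed on *demand* is pronounced /ɪd/.

/ɪd/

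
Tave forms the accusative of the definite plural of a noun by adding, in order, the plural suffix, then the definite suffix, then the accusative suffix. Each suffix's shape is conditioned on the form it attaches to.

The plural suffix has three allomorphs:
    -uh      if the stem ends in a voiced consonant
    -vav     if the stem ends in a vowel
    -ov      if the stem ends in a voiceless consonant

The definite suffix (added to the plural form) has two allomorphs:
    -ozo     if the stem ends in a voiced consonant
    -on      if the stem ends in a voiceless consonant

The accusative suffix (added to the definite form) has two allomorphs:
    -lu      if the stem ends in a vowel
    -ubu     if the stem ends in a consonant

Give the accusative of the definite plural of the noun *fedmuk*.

fedmukovozolu

Since the final sound of *fedmuk* is /k/ (a voiceless consonant), it takes -ov, giving *fedmukov*.
The plural form *fedmukov* — final consonant /v/ (voiced) → -ozo → *fedmukovozo*.
Since the final sound of the definite form *fedmukovozo* is /o/ (a vowel), it takes -lu, giving *fedmukovozolu*.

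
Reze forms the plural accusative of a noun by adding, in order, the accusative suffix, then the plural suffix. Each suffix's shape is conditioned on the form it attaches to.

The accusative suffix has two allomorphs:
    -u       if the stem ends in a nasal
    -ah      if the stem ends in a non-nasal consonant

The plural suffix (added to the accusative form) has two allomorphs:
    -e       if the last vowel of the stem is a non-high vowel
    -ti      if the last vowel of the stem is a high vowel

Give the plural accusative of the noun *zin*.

zinuti

The final consonant of *zin* is /n/, which is a nasal, so the accusative suffix is -u, giving *zinu*.
The accusative form *zinu* — last vowel /u/ (a high vowel) → -ti → *zinuti*.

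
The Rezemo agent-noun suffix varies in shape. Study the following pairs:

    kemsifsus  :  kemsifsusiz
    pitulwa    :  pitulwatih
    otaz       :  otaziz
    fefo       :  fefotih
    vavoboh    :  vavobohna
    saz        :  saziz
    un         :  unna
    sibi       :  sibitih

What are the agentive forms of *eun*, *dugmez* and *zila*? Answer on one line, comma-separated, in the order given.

The pattern is sibilance of the final sound: -iz when the stem ends in a sibilant (*kemsifsus*, *otaz*, *saz*); -na when the stem ends in a non-sibilant consonant (*vavoboh*, *un*); -tih when the stem ends in a vowel (*pitulwa*, *fefo*, *sibi*).
The final sound of *eun* is /n/, which is a non-sibilant consonant, so the suffix is -na, giving *eunna*.
Since the final sound of *dugmez* is /z/ (a sibilant), it takes -iz, giving *dugmeziz*.
Since the final sound of *zila* is /a/ (a vowel), it takes -tih, giving *zilatih*.

eunna, dugmeziz, zilatih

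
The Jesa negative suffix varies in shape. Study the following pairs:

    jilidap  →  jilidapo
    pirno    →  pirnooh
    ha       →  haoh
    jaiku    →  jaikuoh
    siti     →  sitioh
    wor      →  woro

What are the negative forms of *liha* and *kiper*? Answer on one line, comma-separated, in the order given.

Looking at the final sound of each stem: -o when the stem ends in a consonant (*jilidap*, *wor*); -oh when the stem ends in a vowel (*pirno*, *ha*, *jaiku*, *siti*).
*liha*: final sound = /a/, a vowel → -oh → *lihaoh*.
The final sound of *kiper* is /r/, which is a consonant, so the suffix is -o, giving *kipero*.

lihaoh, kipero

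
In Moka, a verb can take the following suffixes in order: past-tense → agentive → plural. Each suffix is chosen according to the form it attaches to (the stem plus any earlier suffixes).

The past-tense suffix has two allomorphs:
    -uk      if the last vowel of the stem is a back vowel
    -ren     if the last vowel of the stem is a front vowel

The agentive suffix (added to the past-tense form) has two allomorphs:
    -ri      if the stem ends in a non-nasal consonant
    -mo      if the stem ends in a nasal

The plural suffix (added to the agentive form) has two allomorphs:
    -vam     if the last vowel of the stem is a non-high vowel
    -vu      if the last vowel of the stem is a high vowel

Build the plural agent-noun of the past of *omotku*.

omotkuukrivu

Since the last vowel of *omotku* is /u/ (a back vowel), it takes -uk, giving *omotkuuk*.
The final consonant of the past-tense form *omotkuuk* is /k/, which is non-nasal, so the agentive suffix is -ri, giving *omotkuukri*.
The agentive form *omotkuukri*: last vowel = /i/, a high vowel → -vu → *omotkuukrivu*.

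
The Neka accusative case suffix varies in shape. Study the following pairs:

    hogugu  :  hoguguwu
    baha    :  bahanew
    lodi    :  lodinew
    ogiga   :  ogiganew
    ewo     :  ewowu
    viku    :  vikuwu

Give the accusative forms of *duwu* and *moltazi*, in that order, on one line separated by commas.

duwuwu, moltazinew

The alternation tracks the last vowel of the stem — -wu when the last vowel of the stem is a rounded vowel (*hogugu*, *ewo*, *viku*); -new when the last vowel of the stem is an unrounded vowel (*baha*, *lodi*, *ogiga*).
Since the last vowel of *duwu* is /u/ (a rounded vowel), it takes -wu, giving *duwuwu*.
*moltazi* — last vowel /i/ (an unrounded vowel) → -new → *moltazinew*.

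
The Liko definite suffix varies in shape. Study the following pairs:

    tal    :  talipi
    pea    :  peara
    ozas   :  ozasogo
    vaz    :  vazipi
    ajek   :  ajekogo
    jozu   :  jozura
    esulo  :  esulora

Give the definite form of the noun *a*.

The suffix is conditioned by the final sound: -ogo when the stem ends in a voiceless consonant (*ozas*, *ajek*); -ipi when the stem ends in a voiced consonant (*tal*, *vaz*); -ra when the stem ends in a vowel (*pea*, *jozu*, *esulo*).
The final sound of *a* is /a/, which is a vowel, so the suffix is -ra, giving *ara*.

ara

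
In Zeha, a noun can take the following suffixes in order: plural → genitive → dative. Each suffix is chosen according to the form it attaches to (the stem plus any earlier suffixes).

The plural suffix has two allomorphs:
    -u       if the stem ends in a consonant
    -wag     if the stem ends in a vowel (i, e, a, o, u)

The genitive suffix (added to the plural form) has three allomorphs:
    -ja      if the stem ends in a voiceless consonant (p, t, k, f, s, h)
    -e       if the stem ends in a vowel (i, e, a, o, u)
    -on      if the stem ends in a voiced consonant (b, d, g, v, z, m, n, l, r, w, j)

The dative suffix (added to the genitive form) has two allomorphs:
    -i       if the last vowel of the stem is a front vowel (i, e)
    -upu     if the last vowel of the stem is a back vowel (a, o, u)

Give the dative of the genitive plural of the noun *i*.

iwagonupu

The final sound of *i* is /i/, which is a vowel, so the plural suffix is -wag, giving *iwag*.
Since the final sound of the plural form *iwag* is /g/ (a voiced consonant), it takes -on, giving *iwagon*.
The genitive form *iwagon*: last vowel = /o/, a back vowel → -upu → *iwagonupu*.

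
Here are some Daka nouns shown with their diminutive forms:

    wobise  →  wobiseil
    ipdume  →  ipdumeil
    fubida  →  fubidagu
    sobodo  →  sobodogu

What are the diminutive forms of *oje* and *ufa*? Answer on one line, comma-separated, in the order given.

ojeil, ufagu

The pattern is front/back vowel harmony: -il when the last vowel of the stem is a front vowel (*wobise*, *ipdume*); -gu when the last vowel of the stem is a back vowel (*fubida*, *sobodo*).
Since the last vowel of *oje* is /e/ (a front vowel), it takes -il, giving *ojeil*.
Since the last vowel of *ufa* is /a/ (a back vowel), it takes -gu, giving *ufagu*.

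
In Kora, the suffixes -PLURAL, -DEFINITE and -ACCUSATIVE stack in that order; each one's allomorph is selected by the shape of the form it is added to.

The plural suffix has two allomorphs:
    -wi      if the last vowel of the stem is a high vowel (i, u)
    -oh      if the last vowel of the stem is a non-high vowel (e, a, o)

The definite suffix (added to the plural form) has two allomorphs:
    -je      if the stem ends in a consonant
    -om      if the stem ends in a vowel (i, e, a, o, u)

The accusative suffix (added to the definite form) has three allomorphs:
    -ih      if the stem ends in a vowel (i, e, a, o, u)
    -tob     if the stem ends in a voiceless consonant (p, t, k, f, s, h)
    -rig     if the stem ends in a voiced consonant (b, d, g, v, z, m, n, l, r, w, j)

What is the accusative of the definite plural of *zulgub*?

The last vowel of *zulgub* is /u/, which is a high vowel, so the plural suffix is -wi, giving *zulgubwi*.
The plural form *zulgubwi*: final sound = /i/, a vowel → -om → *zulgubwiom*.
Since the final sound of the definite form *zulgubwiom* is /m/ (a voiced consonant), it takes -rig, giving *zulgubwiomrig*.

zulgubwiomrig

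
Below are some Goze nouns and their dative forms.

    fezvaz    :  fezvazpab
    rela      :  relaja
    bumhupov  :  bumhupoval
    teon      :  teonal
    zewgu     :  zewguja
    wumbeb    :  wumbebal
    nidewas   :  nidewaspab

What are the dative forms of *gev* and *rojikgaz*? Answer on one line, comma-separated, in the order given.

The alternation tracks the final sound of the stem — -pab when the stem ends in a sibilant (*fezvaz*, *nidewas*); -al when the stem ends in a non-sibilant consonant (*bumhupov*, *teon*, *wumbeb*); -ja when the stem ends in a vowel (*rela*, *zewgu*).
*gev* — final sound /v/ (a non-sibilant consonant) → -al → *geval*.
The final sound of *rojikgaz* is /z/, which is a sibilant, so the suffix is -pab, giving *rojikgazpab*.

geval, rojikgazpab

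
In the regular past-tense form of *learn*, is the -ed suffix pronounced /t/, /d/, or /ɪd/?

The stem *learn* ends in a voiced sound other than /d/.
The -ed suffix is realized as /ɪd/ after /t, d/; as /t/ after other voiceless consonants; and as /d/ after other voiced sounds.
So -ed on *learn* is pronounced /d/.

/d/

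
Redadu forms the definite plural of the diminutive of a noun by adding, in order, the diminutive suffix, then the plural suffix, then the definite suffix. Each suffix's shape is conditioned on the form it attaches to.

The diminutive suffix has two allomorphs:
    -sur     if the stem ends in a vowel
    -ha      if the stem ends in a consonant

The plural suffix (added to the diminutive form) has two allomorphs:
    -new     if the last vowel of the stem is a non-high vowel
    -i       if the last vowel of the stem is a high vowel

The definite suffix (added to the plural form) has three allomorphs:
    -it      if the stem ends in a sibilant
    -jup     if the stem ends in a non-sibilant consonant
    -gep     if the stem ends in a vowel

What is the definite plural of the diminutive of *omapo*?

omaposurigep

*omapo* — final sound /o/ (a vowel) → -sur → *omaposur*.
The diminutive form *omaposur*: last vowel = /u/, a high vowel → -i → *omaposuri*.
The final sound of the plural form *omaposuri* is /i/, which is a vowel, so the definite suffix is -gep, giving *omaposurigep*.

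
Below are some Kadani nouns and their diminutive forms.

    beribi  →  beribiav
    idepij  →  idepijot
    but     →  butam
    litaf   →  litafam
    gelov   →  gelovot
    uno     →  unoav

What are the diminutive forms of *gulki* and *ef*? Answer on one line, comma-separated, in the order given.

Looking at the final sound of each stem: -am when the stem ends in a voiceless consonant (*but*, *litaf*); -ot when the stem ends in a voiced consonant (*idepij*, *gelov*); -av when the stem ends in a vowel (*beribi*, *uno*).
The final sound of *gulki* is /i/, which is a vowel, so the suffix is -av, giving *gulkiav*.
Since the final sound of *ef* is /f/ (a voiceless consonant), it takes -am, giving *efam*.

gulkiav, efam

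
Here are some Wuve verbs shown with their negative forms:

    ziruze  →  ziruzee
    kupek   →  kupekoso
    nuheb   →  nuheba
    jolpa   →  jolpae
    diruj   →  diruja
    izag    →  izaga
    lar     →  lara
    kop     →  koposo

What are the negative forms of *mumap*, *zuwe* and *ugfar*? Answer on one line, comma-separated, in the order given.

The alternation tracks the final sound of the stem — -oso when the stem ends in a voiceless consonant (*kupek*, *kop*); -a when the stem ends in a voiced consonant (*nuheb*, *diruj*, *izag*, *lar*); -e when the stem ends in a vowel (*ziruze*, *jolpa*).
*mumap* — final sound /p/ (a voiceless consonant) → -oso → *mumaposo*.
*zuwe*: final sound = /e/, a vowel → -e → *zuwee*.
The final sound of *ugfar* is /r/, which is a voiced consonant, so the suffix is -a, giving *ugfara*.

mumaposo, zuwee, ugfara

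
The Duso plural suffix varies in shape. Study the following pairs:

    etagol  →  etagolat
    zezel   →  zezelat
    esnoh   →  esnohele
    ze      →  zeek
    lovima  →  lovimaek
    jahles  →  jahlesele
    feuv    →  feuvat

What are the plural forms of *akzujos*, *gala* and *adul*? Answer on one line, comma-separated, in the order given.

akzujosele, galaek, adulat

The pattern is voicing of the final sound: -ele when the stem ends in a voiceless consonant (*esnoh*, *jahles*); -at when the stem ends in a voiced consonant (*etagol*, *zezel*, *feuv*); -ek when the stem ends in a vowel (*ze*, *lovima*).
The final sound of *akzujos* is /s/, which is a voiceless consonant, so the suffix is -ele, giving *akzujosele*.
Since the final sound of *gala* is /a/ (a vowel), it takes -ek, giving *galaek*.
The final sound of *adul* is /l/, which is a voiced consonant, so the suffix is -at, giving *adulat*.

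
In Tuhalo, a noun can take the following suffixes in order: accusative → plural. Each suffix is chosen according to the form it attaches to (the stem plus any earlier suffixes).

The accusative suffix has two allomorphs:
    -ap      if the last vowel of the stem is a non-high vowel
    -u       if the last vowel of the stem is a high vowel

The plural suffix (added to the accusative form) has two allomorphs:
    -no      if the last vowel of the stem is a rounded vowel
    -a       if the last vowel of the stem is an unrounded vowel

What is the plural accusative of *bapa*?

Since the last vowel of *bapa* is /a/ (a non-high vowel), it takes -ap, giving *bapaap*.
The accusative form *bapaap*: last vowel = /a/, an unrounded vowel → -a → *bapaapa*.

bapaapa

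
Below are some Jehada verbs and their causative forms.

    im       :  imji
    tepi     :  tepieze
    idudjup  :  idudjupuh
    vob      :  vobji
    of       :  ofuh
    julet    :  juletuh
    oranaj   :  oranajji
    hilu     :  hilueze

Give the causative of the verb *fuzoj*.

fuzojji

The alternation tracks the final sound of the stem — -uh when the stem ends in a voiceless consonant (*idudjup*, *of*, *julet*); -ji when the stem ends in a voiced consonant (*im*, *vob*, *oranaj*); -eze when the stem ends in a vowel (*tepi*, *hilu*).
*fuzoj* — final sound /j/ (a voiced consonant) → -ji → *fuzojji*.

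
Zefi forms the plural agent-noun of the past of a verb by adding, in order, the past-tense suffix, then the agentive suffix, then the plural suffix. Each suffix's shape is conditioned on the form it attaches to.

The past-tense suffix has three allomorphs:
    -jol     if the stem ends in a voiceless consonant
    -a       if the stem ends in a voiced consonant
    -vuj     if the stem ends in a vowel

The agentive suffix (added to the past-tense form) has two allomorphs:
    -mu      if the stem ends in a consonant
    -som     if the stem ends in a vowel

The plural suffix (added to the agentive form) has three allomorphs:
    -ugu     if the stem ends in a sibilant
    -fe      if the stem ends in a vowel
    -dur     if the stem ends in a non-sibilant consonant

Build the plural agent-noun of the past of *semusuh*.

semusuhjolmufe

*semusuh* — final sound /h/ (a voiceless consonant) → -jol → *semusuhjol*.
Since the final sound of the past-tense form *semusuhjol* is /l/ (a consonant), it takes -mu, giving *semusuhjolmu*.
The final sound of the agentive form *semusuhjolmu* is /u/, which is a vowel, so the plural suffix is -fe, giving *semusuhjolmufe*.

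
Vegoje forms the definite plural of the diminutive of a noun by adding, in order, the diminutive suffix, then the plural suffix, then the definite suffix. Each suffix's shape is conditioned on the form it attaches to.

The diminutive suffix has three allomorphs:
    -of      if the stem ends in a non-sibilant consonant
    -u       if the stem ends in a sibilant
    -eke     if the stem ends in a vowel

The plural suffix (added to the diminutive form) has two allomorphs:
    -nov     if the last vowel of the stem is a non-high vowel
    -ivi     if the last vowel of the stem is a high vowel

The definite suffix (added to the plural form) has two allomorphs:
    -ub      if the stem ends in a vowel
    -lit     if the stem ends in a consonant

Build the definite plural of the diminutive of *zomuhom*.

zomuhomofnovlit

*zomuhom*: final sound = /m/, a non-sibilant consonant → -of → *zomuhomof*.
Since the last vowel of the diminutive form *zomuhomof* is /o/ (a non-high vowel), it takes -nov, giving *zomuhomofnov*.
The final sound of the plural form *zomuhomofnov* is /v/, which is a consonant, so the definite suffix is -lit, giving *zomuhomofnovlit*.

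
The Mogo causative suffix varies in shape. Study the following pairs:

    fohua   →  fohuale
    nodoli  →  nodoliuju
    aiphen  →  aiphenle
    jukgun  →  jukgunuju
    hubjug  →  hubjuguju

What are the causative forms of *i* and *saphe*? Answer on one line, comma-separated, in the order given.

The alternation tracks the last vowel of the stem — -uju when the last vowel of the stem is a high vowel (*nodoli*, *jukgun*, *hubjug*); -le when the last vowel of the stem is a non-high vowel (*fohua*, *aiphen*).
The last vowel of *i* is /i/, which is a high vowel, so the suffix is -uju, giving *iuju*.
Since the last vowel of *saphe* is /e/ (a non-high vowel), it takes -le, giving *saphele*.

iuju, saphele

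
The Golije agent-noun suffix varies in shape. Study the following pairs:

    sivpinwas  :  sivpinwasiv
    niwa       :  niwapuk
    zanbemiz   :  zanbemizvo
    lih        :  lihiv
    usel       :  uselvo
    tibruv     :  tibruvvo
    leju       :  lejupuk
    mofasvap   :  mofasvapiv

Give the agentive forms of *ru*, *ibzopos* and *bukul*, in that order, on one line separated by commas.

Looking at the final sound of each stem: -iv when the stem ends in a voiceless consonant (*sivpinwas*, *lih*, *mofasvap*); -vo when the stem ends in a voiced consonant (*zanbemiz*, *usel*, *tibruv*); -puk when the stem ends in a vowel (*niwa*, *leju*).
The final sound of *ru* is /u/, which is a vowel, so the suffix is -puk, giving *rupuk*.
*ibzopos*: final sound = /s/, a voiceless consonant → -iv → *ibzoposiv*.
The final sound of *bukul* is /l/, which is a voiced consonant, so the suffix is -vo, giving *bukulvo*.

rupuk, ibzoposiv, bukulvo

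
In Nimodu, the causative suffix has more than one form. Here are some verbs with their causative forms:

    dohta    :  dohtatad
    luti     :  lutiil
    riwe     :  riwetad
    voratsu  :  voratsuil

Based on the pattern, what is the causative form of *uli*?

The pattern is height harmony: -il when the last vowel of the stem is a high vowel (*luti*, *voratsu*); -tad when the last vowel of the stem is a non-high vowel (*dohta*, *riwe*).
*uli* — last vowel /i/ (a high vowel) → -il → *uliil*.

uliil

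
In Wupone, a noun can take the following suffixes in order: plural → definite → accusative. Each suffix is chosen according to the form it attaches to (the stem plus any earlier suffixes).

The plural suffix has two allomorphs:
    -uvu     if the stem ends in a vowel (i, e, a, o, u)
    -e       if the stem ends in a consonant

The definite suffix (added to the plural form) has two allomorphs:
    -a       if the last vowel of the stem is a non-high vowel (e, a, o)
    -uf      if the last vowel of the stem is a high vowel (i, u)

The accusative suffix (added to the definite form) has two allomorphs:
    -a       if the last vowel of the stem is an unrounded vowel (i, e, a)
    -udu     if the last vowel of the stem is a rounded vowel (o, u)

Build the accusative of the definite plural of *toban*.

tobaneaa

*toban* — final sound /n/ (a consonant) → -e → *tobane*.
Since the last vowel of the plural form *tobane* is /e/ (a non-high vowel), it takes -a, giving *tobanea*.
The definite form *tobanea*: last vowel = /a/, an unrounded vowel → -a → *tobaneaa*.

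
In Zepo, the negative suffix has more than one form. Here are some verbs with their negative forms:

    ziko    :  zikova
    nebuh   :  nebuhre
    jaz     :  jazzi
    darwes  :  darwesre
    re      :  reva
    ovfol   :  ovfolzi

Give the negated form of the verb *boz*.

Looking at the final sound of each stem: -re when the stem ends in a voiceless consonant (*nebuh*, *darwes*); -zi when the stem ends in a voiced consonant (*jaz*, *ovfol*); -va when the stem ends in a vowel (*ziko*, *re*).
*boz* — final sound /z/ (a voiced consonant) → -zi → *bozzi*.

bozzi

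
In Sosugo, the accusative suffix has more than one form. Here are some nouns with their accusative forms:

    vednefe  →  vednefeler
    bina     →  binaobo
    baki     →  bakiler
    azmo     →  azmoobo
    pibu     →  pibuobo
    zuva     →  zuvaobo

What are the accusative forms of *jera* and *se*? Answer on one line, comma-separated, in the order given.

jeraobo, seler

The alternation tracks the last vowel of the stem — -ler when the last vowel of the stem is a front vowel (*vednefe*, *baki*); -obo when the last vowel of the stem is a back vowel (*bina*, *azmo*, *pibu*, *zuva*).
Since the last vowel of *jera* is /a/ (a back vowel), it takes -obo, giving *jeraobo*.
The last vowel of *se* is /e/, which is a front vowel, so the suffix is -ler, giving *seler*.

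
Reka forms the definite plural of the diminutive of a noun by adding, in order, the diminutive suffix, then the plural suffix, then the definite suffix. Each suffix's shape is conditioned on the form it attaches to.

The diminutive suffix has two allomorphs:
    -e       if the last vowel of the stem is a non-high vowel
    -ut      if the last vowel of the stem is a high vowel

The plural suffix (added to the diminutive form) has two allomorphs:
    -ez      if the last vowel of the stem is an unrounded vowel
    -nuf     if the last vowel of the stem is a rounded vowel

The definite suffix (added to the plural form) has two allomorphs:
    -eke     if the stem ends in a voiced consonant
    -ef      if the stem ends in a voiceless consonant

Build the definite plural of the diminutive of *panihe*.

Since the last vowel of *panihe* is /e/ (a non-high vowel), it takes -e, giving *panihee*.
The diminutive form *panihee*: last vowel = /e/, an unrounded vowel → -ez → *paniheeez*.
The final consonant of the plural form *paniheeez* is /z/, which is voiced, so the definite suffix is -eke, giving *paniheeezeke*.

paniheeezeke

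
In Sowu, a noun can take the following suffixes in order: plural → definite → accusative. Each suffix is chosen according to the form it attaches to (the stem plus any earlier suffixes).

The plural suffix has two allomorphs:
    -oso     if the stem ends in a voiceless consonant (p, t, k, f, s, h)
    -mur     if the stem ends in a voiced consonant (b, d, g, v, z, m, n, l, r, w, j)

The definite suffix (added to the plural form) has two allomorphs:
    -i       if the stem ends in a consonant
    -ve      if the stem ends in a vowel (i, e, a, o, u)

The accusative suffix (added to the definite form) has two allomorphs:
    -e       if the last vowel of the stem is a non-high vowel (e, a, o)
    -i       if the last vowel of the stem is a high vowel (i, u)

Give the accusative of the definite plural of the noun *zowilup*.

zowiluposovee

*zowilup* — final consonant /p/ (voiceless) → -oso → *zowiluposo*.
Since the final sound of the plural form *zowiluposo* is /o/ (a vowel), it takes -ve, giving *zowiluposove*.
The definite form *zowiluposove*: last vowel = /e/, a non-high vowel → -e → *zowiluposovee*.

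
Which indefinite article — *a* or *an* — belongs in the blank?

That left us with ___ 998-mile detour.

The indefinite article is chosen by the initial *sound* of the following word, not its spelling.
The number *998* is spoken "nine hundred …", beginning with /naɪn/ — a consonant sound.
So the article is *a*: That left us with a 998-mile detour.

a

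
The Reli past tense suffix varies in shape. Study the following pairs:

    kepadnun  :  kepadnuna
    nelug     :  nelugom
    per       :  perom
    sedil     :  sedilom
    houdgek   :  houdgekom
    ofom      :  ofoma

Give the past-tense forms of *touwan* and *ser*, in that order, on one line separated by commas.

touwana, serom

The suffix is conditioned by the final consonant: -a when the stem ends in a nasal (*kepadnun*, *ofom*); -om when the stem ends in a non-nasal consonant (*nelug*, *per*, *sedil*, *houdgek*).
The final consonant of *touwan* is /n/, which is a nasal, so the suffix is -a, giving *touwana*.
The final consonant of *ser* is /r/, which is non-nasal, so the suffix is -om, giving *serom*.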